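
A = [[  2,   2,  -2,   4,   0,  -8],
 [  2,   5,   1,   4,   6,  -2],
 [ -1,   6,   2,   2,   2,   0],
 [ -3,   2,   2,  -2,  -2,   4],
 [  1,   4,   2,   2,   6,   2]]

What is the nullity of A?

Row reduce to echelon form.
R2 ← R2 − R1: [0, 3, 3, 0, 6, 6]
R3 ← R3 + (1/2)·R1: [0, 7, 1, 4, 2, -4]
R4 ← R4 + (3/2)·R1: [0, 5, -1, 4, -2, -8]
R5 ← R5 − (1/2)·R1: [0, 3, 3, 0, 6, 6]
R3 ← R3 − (7/3)·R2: [0, 0, -6, 4, -12, -18]
R4 ← R4 − (5/3)·R2: [0, 0, -6, 4, -12, -18]
R5 ← R5 − R2: [0, 0, 0, 0, 0, 0]
R4 ← R4 − R3: [0, 0, 0, 0, 0, 0]
3 nonzero rows, so rank(A) = 3.
A has 6 columns; by rank–nullity, nullity = 6 − 3 = 3.

3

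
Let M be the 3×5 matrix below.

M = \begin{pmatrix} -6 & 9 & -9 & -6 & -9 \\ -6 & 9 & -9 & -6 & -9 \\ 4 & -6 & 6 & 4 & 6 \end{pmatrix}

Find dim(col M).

Row reduce to echelon form.
R2 ← R2 − R1: [0, 0, 0, 0, 0]
R3 ← R3 + (2/3)·R1: [0, 0, 0, 0, 0]
Echelon form has 1 nonzero row, so rank(M) = 1.
The column space has dimension equal to the rank: 1.

1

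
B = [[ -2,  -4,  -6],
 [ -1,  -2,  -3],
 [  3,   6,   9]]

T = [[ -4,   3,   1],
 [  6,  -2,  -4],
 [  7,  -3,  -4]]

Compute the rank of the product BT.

First compute BT:
[[-58,  20,  38],
 [-29,  10,  19],
 [ 87, -30, -57]]
Now row reduce the product.
R2 ← R2 − (1/2)·R1: [0, 0, 0]
R3 ← R3 + (3/2)·R1: [0, 0, 0]
1 nonzero row, so rank(BT) = 1.

1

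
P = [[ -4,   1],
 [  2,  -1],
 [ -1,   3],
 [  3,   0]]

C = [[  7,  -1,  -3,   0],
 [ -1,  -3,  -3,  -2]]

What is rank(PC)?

2

First compute PC:
[[-29,   1,   9,  -2],
 [ 15,   1,  -3,   2],
 [-10,  -8,  -6,  -6],
 [ 21,  -3,  -9,   0]]
Now row reduce the product.
R2 ← R2 + (15/29)·R1: [0, 44/29, 48/29, 28/29]
R3 ← R3 − (10/29)·R1: [0, -242/29, -264/29, -154/29]
R4 ← R4 + (21/29)·R1: [0, -66/29, -72/29, -42/29]
R3 ← R3 + (11/2)·R2: [0, 0, 0, 0]
R4 ← R4 + (3/2)·R2: [0, 0, 0, 0]
2 nonzero rows, so rank(PC) = 2.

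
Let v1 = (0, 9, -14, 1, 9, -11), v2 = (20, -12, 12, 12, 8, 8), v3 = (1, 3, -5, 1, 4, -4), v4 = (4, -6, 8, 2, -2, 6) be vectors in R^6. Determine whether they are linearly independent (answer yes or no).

Form the matrix with these vectors as rows and row reduce.
Swap R1 ↔ R2
R3 ← R3 − (1/20)·R1: [0, 18/5, -28/5, 2/5, 18/5, -22/5]
R4 ← R4 − (1/5)·R1: [0, -18/5, 28/5, -2/5, -18/5, 22/5]
R3 ← R3 − (2/5)·R2: [0, 0, 0, 0, 0, 0]
R4 ← R4 + (2/5)·R2: [0, 0, 0, 0, 0, 0]
2 nonzero rows, so the 4 vectors span a space of dimension 2.
Since 2 < 4, the vectors are linearly dependent.

no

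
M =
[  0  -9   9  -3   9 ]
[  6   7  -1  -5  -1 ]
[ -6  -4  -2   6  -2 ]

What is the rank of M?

2

Row reduce to echelon form.
Swap R1 ↔ R2
R3 ← R3 + R1: [0, 3, -3, 1, -3]
R3 ← R3 + (1/3)·R2: [0, 0, 0, 0, 0]
Echelon form has 2 nonzero rows, so rank(M) = 2.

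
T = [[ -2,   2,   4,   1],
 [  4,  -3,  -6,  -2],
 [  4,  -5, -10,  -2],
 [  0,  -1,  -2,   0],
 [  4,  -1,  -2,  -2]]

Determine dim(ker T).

2

Row reduce to echelon form.
R2 ← R2 + (2)·R1: [0, 1, 2, 0]
R3 ← R3 + (2)·R1: [0, -1, -2, 0]
R5 ← R5 + (2)·R1: [0, 3, 6, 0]
R3 ← R3 + R2: [0, 0, 0, 0]
R4 ← R4 + R2: [0, 0, 0, 0]
R5 ← R5 − (3)·R2: [0, 0, 0, 0]
2 nonzero rows, so rank(T) = 2.
T has 4 columns; by rank–nullity, nullity = 4 − 2 = 2.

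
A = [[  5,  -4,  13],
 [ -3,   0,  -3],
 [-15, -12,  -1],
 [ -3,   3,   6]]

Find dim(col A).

Row reduce to echelon form.
R2 ← R2 + (3/5)·R1: [0, -12/5, 24/5]
R3 ← R3 + (3)·R1: [0, -24, 38]
R4 ← R4 + (3/5)·R1: [0, 3/5, 69/5]
R3 ← R3 − (10)·R2: [0, 0, -10]
R4 ← R4 + (1/4)·R2: [0, 0, 15]
R4 ← R4 + (3/2)·R3: [0, 0, 0]
Echelon form has 3 nonzero rows, so rank(A) = 3.
The column space has dimension equal to the rank: 3.

3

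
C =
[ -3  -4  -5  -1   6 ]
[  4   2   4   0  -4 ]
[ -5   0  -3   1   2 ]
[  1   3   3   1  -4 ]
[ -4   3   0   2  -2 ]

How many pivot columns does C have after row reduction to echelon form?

Row reduce to echelon form.
R2 ← R2 + (4/3)·R1: [0, -10/3, -8/3, -4/3, 4]
R3 ← R3 − (5/3)·R1: [0, 20/3, 16/3, 8/3, -8]
R4 ← R4 + (1/3)·R1: [0, 5/3, 4/3, 2/3, -2]
R5 ← R5 − (4/3)·R1: [0, 25/3, 20/3, 10/3, -10]
R3 ← R3 + (2)·R2: [0, 0, 0, 0, 0]
R4 ← R4 + (1/2)·R2: [0, 0, 0, 0, 0]
R5 ← R5 + (5/2)·R2: [0, 0, 0, 0, 0]
Echelon form has 2 nonzero rows, so rank(C) = 2.
Each nonzero row contributes one pivot column: 2 pivot columns.

2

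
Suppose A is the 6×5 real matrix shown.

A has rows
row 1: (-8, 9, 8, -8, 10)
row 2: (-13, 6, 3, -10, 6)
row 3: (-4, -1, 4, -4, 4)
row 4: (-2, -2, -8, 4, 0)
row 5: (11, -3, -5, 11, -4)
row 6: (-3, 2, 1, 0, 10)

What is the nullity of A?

Row reduce to echelon form.
R2 ← R2 − (13/8)·R1: [0, -69/8, -10, 3, -41/4]
R3 ← R3 − (1/2)·R1: [0, -11/2, 0, 0, -1]
R4 ← R4 − (1/4)·R1: [0, -17/4, -10, 6, -5/2]
R5 ← R5 + (11/8)·R1: [0, 75/8, 6, 0, 39/4]
R6 ← R6 − (3/8)·R1: [0, -11/8, -2, 3, 25/4]
R3 ← R3 − (44/69)·R2: [0, 0, 440/69, -44/23, 382/69]
R4 ← R4 − (34/69)·R2: [0, 0, -350/69, 104/23, 176/69]
R5 ← R5 + (25/23)·R2: [0, 0, -112/23, 75/23, -32/23]
R6 ← R6 − (11/69)·R2: [0, 0, -28/69, 58/23, 544/69]
R4 ← R4 + (35/44)·R3: [0, 0, 0, 3, 153/22]
R5 ← R5 + (42/55)·R3: [0, 0, 0, 9/5, 156/55]
R6 ← R6 + (7/110)·R3: [0, 0, 0, 12/5, 453/55]
R5 ← R5 − (3/5)·R4: [0, 0, 0, 0, -147/110]
R6 ← R6 − (4/5)·R4: [0, 0, 0, 0, 147/55]
R6 ← R6 + (2)·R5: [0, 0, 0, 0, 0]
5 nonzero rows, so rank(A) = 5.
A has 5 columns; by rank–nullity, nullity = 5 − 5 = 0.

0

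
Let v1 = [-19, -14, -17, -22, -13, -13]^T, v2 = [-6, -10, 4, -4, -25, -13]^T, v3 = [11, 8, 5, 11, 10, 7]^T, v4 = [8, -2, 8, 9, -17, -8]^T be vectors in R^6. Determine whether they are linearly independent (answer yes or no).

no

Form the matrix with these vectors as rows and row reduce.
R2 ← R2 − (6/19)·R1: [0, -106/19, 178/19, 56/19, -397/19, -169/19]
R3 ← R3 + (11/19)·R1: [0, -2/19, -92/19, -33/19, 47/19, -10/19]
R4 ← R4 + (8/19)·R1: [0, -150/19, 16/19, -5/19, -427/19, -256/19]
R3 ← R3 − (1/53)·R2: [0, 0, -266/53, -95/53, 152/53, -19/53]
R4 ← R4 − (75/53)·R2: [0, 0, -658/53, -235/53, 376/53, -47/53]
R4 ← R4 − (47/19)·R3: [0, 0, 0, 0, 0, 0]
3 nonzero rows, so the 4 vectors span a space of dimension 3.
Since 3 < 4, the vectors are linearly dependent.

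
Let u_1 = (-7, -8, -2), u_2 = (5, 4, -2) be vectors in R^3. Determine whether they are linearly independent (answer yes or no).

Form the matrix with these vectors as rows and row reduce.
R2 ← R2 + (5/7)·R1: [0, -12/7, -24/7]
2 nonzero rows, so the 2 vectors span a space of dimension 2.
Since 2 = 2, the vectors are linearly independent.

yes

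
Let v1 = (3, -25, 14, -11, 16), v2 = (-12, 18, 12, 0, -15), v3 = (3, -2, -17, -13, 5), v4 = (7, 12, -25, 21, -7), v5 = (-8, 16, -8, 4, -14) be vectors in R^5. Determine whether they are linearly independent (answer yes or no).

Form the matrix with these vectors as rows and row reduce.
R2 ← R2 + (4)·R1: [0, -82, 68, -44, 49]
R3 ← R3 − R1: [0, 23, -31, -2, -11]
R4 ← R4 − (7/3)·R1: [0, 211/3, -173/3, 140/3, -133/3]
R5 ← R5 + (8/3)·R1: [0, -152/3, 88/3, -76/3, 86/3]
R3 ← R3 + (23/82)·R2: [0, 0, -489/41, -588/41, 225/82]
R4 ← R4 + (211/246)·R2: [0, 0, 27/41, 366/41, -189/82]
R5 ← R5 − (76/123)·R2: [0, 0, -520/41, 76/41, -66/41]
R4 ← R4 + (9/163)·R3: [0, 0, 0, 1326/163, -351/163]
R5 ← R5 − (520/489)·R3: [0, 0, 0, 2788/163, -738/163]
R5 ← R5 − (82/39)·R4: [0, 0, 0, 0, 0]
4 nonzero rows, so the 5 vectors span a space of dimension 4.
Since 4 < 5, the vectors are linearly dependent.

no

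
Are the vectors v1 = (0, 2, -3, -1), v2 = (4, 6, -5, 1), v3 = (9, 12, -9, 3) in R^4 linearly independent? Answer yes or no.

Form the matrix with these vectors as rows and row reduce.
Swap R1 ↔ R2
R3 ← R3 − (9/4)·R1: [0, -3/2, 9/4, 3/4]
R3 ← R3 + (3/4)·R2: [0, 0, 0, 0]
2 nonzero rows, so the 3 vectors span a space of dimension 2.
Since 2 < 3, the vectors are linearly dependent.

no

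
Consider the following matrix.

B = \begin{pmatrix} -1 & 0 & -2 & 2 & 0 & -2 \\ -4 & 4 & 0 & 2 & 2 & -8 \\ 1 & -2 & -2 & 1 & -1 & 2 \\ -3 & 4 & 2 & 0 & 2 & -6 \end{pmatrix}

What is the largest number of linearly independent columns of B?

2

Row reduce to echelon form.
R2 ← R2 − (4)·R1: [0, 4, 8, -6, 2, 0]
R3 ← R3 + R1: [0, -2, -4, 3, -1, 0]
R4 ← R4 − (3)·R1: [0, 4, 8, -6, 2, 0]
R3 ← R3 + (1/2)·R2: [0, 0, 0, 0, 0, 0]
R4 ← R4 − R2: [0, 0, 0, 0, 0, 0]
Echelon form has 2 nonzero rows, so rank(B) = 2.
The rank gives the maximum number of linearly independent columns: 2.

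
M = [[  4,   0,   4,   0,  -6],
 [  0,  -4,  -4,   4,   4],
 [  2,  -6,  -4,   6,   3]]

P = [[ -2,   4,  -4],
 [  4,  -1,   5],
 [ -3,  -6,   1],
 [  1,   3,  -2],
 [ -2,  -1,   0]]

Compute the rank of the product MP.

First compute MP:
[[ -8,  -2, -12],
 [ -8,  36, -32],
 [-16,  53, -54]]
Now row reduce the product.
R2 ← R2 − R1: [0, 38, -20]
R3 ← R3 − (2)·R1: [0, 57, -30]
R3 ← R3 − (3/2)·R2: [0, 0, 0]
2 nonzero rows, so rank(MP) = 2.

2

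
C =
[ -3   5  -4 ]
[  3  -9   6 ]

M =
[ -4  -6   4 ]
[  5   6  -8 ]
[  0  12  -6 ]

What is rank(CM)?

First compute CM:
[[ 37,   0, -28],
 [-57,   0,  48]]
Now row reduce the product.
R2 ← R2 + (57/37)·R1: [0, 0, 180/37]
2 nonzero rows, so rank(CM) = 2.

2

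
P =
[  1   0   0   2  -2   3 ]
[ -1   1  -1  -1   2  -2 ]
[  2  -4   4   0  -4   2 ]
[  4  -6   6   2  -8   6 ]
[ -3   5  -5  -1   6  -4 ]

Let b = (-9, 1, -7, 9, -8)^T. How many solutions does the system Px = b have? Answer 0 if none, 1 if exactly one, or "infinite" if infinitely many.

0

Row reduce the augmented matrix [P | b].
R2 ← R2 + R1: [0, 1, -1, 1, 0, 1, -8]
R3 ← R3 − (2)·R1: [0, -4, 4, -4, 0, -4, 11]
R4 ← R4 − (4)·R1: [0, -6, 6, -6, 0, -6, 45]
R5 ← R5 + (3)·R1: [0, 5, -5, 5, 0, 5, -35]
R3 ← R3 + (4)·R2: [0, 0, 0, 0, 0, 0, -21]
R4 ← R4 + (6)·R2: [0, 0, 0, 0, 0, 0, -3]
R5 ← R5 − (5)·R2: [0, 0, 0, 0, 0, 0, 5]
R4 ← R4 − (1/7)·R3: [0, 0, 0, 0, 0, 0, 0]
R5 ← R5 + (5/21)·R3: [0, 0, 0, 0, 0, 0, 0]
The echelon form has 3 nonzero rows; the last pivot sits in the augmented column, so rank(P) = 2 but rank([P|b]) = 3.
Since the ranks differ, the system is inconsistent.
It has no solutions.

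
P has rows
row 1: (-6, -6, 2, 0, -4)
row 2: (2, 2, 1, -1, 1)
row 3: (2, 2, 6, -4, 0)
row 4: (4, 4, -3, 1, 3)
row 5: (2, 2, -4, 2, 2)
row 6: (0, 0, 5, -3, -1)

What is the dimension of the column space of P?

2

Row reduce to echelon form.
R2 ← R2 + (1/3)·R1: [0, 0, 5/3, -1, -1/3]
R3 ← R3 + (1/3)·R1: [0, 0, 20/3, -4, -4/3]
R4 ← R4 + (2/3)·R1: [0, 0, -5/3, 1, 1/3]
R5 ← R5 + (1/3)·R1: [0, 0, -10/3, 2, 2/3]
R3 ← R3 − (4)·R2: [0, 0, 0, 0, 0]
R4 ← R4 + R2: [0, 0, 0, 0, 0]
R5 ← R5 + (2)·R2: [0, 0, 0, 0, 0]
R6 ← R6 − (3)·R2: [0, 0, 0, 0, 0]
Echelon form has 2 nonzero rows, so rank(P) = 2.
The column space has dimension equal to the rank: 2.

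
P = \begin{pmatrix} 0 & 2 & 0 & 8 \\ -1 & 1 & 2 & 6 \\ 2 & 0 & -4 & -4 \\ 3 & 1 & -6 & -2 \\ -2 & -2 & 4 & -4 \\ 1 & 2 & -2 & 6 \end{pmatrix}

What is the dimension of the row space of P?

Row reduce to echelon form.
Swap R1 ↔ R2
R3 ← R3 + (2)·R1: [0, 2, 0, 8]
R4 ← R4 + (3)·R1: [0, 4, 0, 16]
R5 ← R5 − (2)·R1: [0, -4, 0, -16]
R6 ← R6 + R1: [0, 3, 0, 12]
R3 ← R3 − R2: [0, 0, 0, 0]
R4 ← R4 − (2)·R2: [0, 0, 0, 0]
R5 ← R5 + (2)·R2: [0, 0, 0, 0]
R6 ← R6 − (3/2)·R2: [0, 0, 0, 0]
Echelon form has 2 nonzero rows, so rank(P) = 2.
The row space has dimension equal to the rank: 2.

2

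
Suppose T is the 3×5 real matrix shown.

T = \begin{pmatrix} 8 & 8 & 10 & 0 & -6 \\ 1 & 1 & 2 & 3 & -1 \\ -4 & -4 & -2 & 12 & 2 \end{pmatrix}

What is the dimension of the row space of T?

Row reduce to echelon form.
R2 ← R2 − (1/8)·R1: [0, 0, 3/4, 3, -1/4]
R3 ← R3 + (1/2)·R1: [0, 0, 3, 12, -1]
R3 ← R3 − (4)·R2: [0, 0, 0, 0, 0]
Echelon form has 2 nonzero rows, so rank(T) = 2.
The row space has dimension equal to the rank: 2.

2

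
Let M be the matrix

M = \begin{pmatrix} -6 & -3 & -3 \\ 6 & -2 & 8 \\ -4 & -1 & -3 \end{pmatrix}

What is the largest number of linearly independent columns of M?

2

Row reduce to echelon form.
R2 ← R2 + R1: [0, -5, 5]
R3 ← R3 − (2/3)·R1: [0, 1, -1]
R3 ← R3 + (1/5)·R2: [0, 0, 0]
Echelon form has 2 nonzero rows, so rank(M) = 2.
The rank gives the maximum number of linearly independent columns: 2.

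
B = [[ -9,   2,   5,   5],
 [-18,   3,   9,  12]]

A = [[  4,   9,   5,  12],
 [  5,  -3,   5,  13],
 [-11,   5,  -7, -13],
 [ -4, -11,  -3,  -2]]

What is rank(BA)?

First compute BA:
[[-101, -117, -85, -157],
 [-204, -258, -174, -318]]
Now row reduce the product.
R2 ← R2 − (204/101)·R1: [0, -2190/101, -234/101, -90/101]
2 nonzero rows, so rank(BA) = 2.

2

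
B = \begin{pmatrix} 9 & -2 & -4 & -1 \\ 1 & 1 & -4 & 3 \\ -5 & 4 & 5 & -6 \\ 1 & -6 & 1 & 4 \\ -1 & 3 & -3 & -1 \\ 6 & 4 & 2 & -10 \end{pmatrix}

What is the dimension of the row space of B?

4

Row reduce to echelon form.
R2 ← R2 − (1/9)·R1: [0, 11/9, -32/9, 28/9]
R3 ← R3 + (5/9)·R1: [0, 26/9, 25/9, -59/9]
R4 ← R4 − (1/9)·R1: [0, -52/9, 13/9, 37/9]
R5 ← R5 + (1/9)·R1: [0, 25/9, -31/9, -10/9]
R6 ← R6 − (2/3)·R1: [0, 16/3, 14/3, -28/3]
R3 ← R3 − (26/11)·R2: [0, 0, 123/11, -153/11]
R4 ← R4 + (52/11)·R2: [0, 0, -169/11, 207/11]
R5 ← R5 − (25/11)·R2: [0, 0, 51/11, -90/11]
R6 ← R6 − (48/11)·R2: [0, 0, 222/11, -252/11]
R4 ← R4 + (169/123)·R3: [0, 0, 0, -12/41]
R5 ← R5 − (17/41)·R3: [0, 0, 0, -99/41]
R6 ← R6 − (74/41)·R3: [0, 0, 0, 90/41]
R5 ← R5 − (33/4)·R4: [0, 0, 0, 0]
R6 ← R6 + (15/2)·R4: [0, 0, 0, 0]
Echelon form has 4 nonzero rows, so rank(B) = 4.
The row space has dimension equal to the rank: 4.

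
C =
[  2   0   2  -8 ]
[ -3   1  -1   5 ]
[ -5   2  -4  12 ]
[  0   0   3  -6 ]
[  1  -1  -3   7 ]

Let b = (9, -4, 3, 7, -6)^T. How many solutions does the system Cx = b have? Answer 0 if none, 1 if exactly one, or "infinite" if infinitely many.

0

Row reduce the augmented matrix [C | b].
R2 ← R2 + (3/2)·R1: [0, 1, 2, -7, 19/2]
R3 ← R3 + (5/2)·R1: [0, 2, 1, -8, 51/2]
R5 ← R5 − (1/2)·R1: [0, -1, -4, 11, -21/2]
R3 ← R3 − (2)·R2: [0, 0, -3, 6, 13/2]
R5 ← R5 + R2: [0, 0, -2, 4, -1]
R4 ← R4 + R3: [0, 0, 0, 0, 27/2]
R5 ← R5 − (2/3)·R3: [0, 0, 0, 0, -16/3]
R5 ← R5 + (32/81)·R4: [0, 0, 0, 0, 0]
The echelon form has 4 nonzero rows; the last pivot sits in the augmented column, so rank(C) = 3 but rank([C|b]) = 4.
Since the ranks differ, the system is inconsistent.
It has no solutions.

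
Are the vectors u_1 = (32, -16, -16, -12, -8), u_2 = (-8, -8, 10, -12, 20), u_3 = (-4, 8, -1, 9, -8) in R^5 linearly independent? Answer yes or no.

no

Form the matrix with these vectors as rows and row reduce.
R2 ← R2 + (1/4)·R1: [0, -12, 6, -15, 18]
R3 ← R3 + (1/8)·R1: [0, 6, -3, 15/2, -9]
R3 ← R3 + (1/2)·R2: [0, 0, 0, 0, 0]
2 nonzero rows, so the 3 vectors span a space of dimension 2.
Since 2 < 3, the vectors are linearly dependent.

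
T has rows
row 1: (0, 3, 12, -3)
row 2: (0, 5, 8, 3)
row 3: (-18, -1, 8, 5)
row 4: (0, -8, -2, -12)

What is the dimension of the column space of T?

Row reduce to echelon form.
Swap R1 ↔ R3
R3 ← R3 − (3/5)·R2: [0, 0, 36/5, -24/5]
R4 ← R4 + (8/5)·R2: [0, 0, 54/5, -36/5]
R4 ← R4 − (3/2)·R3: [0, 0, 0, 0]
Echelon form has 3 nonzero rows, so rank(T) = 3.
The column space has dimension equal to the rank: 3.

3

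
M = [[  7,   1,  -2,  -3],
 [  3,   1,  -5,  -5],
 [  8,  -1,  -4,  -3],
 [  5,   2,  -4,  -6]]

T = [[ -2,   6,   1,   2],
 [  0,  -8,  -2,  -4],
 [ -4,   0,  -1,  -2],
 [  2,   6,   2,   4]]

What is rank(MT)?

2

First compute MT:
[[-12,  16,   1,   2],
 [  4, -20,  -4,  -8],
 [ -6,  38,   8,  16],
 [ -6, -22,  -7, -14]]
Now row reduce the product.
R2 ← R2 + (1/3)·R1: [0, -44/3, -11/3, -22/3]
R3 ← R3 − (1/2)·R1: [0, 30, 15/2, 15]
R4 ← R4 − (1/2)·R1: [0, -30, -15/2, -15]
R3 ← R3 + (45/22)·R2: [0, 0, 0, 0]
R4 ← R4 − (45/22)·R2: [0, 0, 0, 0]
2 nonzero rows, so rank(MT) = 2.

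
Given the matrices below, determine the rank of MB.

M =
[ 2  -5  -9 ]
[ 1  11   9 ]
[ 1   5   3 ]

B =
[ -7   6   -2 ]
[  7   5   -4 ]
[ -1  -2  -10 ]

First compute MB:
[[-40,   5, 106],
 [ 61,  43, -136],
 [ 25,  25, -52]]
Now row reduce the product.
R2 ← R2 + (61/40)·R1: [0, 405/8, 513/20]
R3 ← R3 + (5/8)·R1: [0, 225/8, 57/4]
R3 ← R3 − (5/9)·R2: [0, 0, 0]
2 nonzero rows, so rank(MB) = 2.

2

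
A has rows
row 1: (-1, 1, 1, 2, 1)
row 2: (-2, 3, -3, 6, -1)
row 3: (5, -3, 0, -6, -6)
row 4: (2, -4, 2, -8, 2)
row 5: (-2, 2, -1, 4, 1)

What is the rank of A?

3

Row reduce to echelon form.
R2 ← R2 − (2)·R1: [0, 1, -5, 2, -3]
R3 ← R3 + (5)·R1: [0, 2, 5, 4, -1]
R4 ← R4 + (2)·R1: [0, -2, 4, -4, 4]
R5 ← R5 − (2)·R1: [0, 0, -3, 0, -1]
R3 ← R3 − (2)·R2: [0, 0, 15, 0, 5]
R4 ← R4 + (2)·R2: [0, 0, -6, 0, -2]
R4 ← R4 + (2/5)·R3: [0, 0, 0, 0, 0]
R5 ← R5 + (1/5)·R3: [0, 0, 0, 0, 0]
Echelon form has 3 nonzero rows, so rank(A) = 3.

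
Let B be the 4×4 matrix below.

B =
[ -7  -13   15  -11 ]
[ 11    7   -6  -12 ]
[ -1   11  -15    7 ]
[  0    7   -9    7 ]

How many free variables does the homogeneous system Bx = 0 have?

Row reduce to echelon form.
R2 ← R2 + (11/7)·R1: [0, -94/7, 123/7, -205/7]
R3 ← R3 − (1/7)·R1: [0, 90/7, -120/7, 60/7]
R3 ← R3 + (45/47)·R2: [0, 0, -15/47, -915/47]
R4 ← R4 + (49/94)·R2: [0, 0, 15/94, -777/94]
R4 ← R4 + (1/2)·R3: [0, 0, 0, -18]
4 nonzero rows, so rank(B) = 4.
B has 4 columns; by rank–nullity, nullity = 4 − 4 = 0.

0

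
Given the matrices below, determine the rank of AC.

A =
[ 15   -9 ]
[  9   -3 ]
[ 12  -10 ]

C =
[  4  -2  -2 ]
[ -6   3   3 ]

1

First compute AC:
[[114, -57, -57],
 [ 54, -27, -27],
 [108, -54, -54]]
Now row reduce the product.
R2 ← R2 − (9/19)·R1: [0, 0, 0]
R3 ← R3 − (18/19)·R1: [0, 0, 0]
1 nonzero row, so rank(AC) = 1.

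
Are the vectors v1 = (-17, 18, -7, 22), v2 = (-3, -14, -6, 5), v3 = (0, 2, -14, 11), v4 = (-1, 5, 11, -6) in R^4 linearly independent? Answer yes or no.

yes

Form the matrix with these vectors as rows and row reduce.
R2 ← R2 − (3/17)·R1: [0, -292/17, -81/17, 19/17]
R4 ← R4 − (1/17)·R1: [0, 67/17, 194/17, -124/17]
R3 ← R3 + (17/146)·R2: [0, 0, -2125/146, 1625/146]
R4 ← R4 + (67/292)·R2: [0, 0, 3013/292, -2055/292]
R4 ← R4 + (3013/4250)·R3: [0, 0, 0, 29/34]
4 nonzero rows, so the 4 vectors span a space of dimension 4.
Since 4 = 4, the vectors are linearly independent.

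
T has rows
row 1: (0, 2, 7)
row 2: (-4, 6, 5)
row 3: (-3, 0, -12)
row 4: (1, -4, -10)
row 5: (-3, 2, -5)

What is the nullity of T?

1

Row reduce to echelon form.
Swap R1 ↔ R2
R3 ← R3 − (3/4)·R1: [0, -9/2, -63/4]
R4 ← R4 + (1/4)·R1: [0, -5/2, -35/4]
R5 ← R5 − (3/4)·R1: [0, -5/2, -35/4]
R3 ← R3 + (9/4)·R2: [0, 0, 0]
R4 ← R4 + (5/4)·R2: [0, 0, 0]
R5 ← R5 + (5/4)·R2: [0, 0, 0]
2 nonzero rows, so rank(T) = 2.
T has 3 columns; by rank–nullity, nullity = 3 − 2 = 1.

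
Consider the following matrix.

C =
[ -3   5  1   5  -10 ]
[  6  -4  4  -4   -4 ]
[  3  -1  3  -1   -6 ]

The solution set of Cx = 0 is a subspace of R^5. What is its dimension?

3

Row reduce to echelon form.
R2 ← R2 + (2)·R1: [0, 6, 6, 6, -24]
R3 ← R3 + R1: [0, 4, 4, 4, -16]
R3 ← R3 − (2/3)·R2: [0, 0, 0, 0, 0]
2 nonzero rows, so rank(C) = 2.
C has 5 columns; by rank–nullity, nullity = 5 − 2 = 3.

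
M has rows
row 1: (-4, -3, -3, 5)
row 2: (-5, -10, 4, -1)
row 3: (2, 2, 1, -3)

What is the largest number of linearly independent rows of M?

3

Row reduce to echelon form.
R2 ← R2 − (5/4)·R1: [0, -25/4, 31/4, -29/4]
R3 ← R3 + (1/2)·R1: [0, 1/2, -1/2, -1/2]
R3 ← R3 + (2/25)·R2: [0, 0, 3/25, -27/25]
Echelon form has 3 nonzero rows, so rank(M) = 3.
The rank gives the maximum number of linearly independent rows: 3.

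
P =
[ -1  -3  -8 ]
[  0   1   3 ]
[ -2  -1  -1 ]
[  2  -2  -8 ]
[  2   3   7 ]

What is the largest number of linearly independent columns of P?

Row reduce to echelon form.
R3 ← R3 − (2)·R1: [0, 5, 15]
R4 ← R4 + (2)·R1: [0, -8, -24]
R5 ← R5 + (2)·R1: [0, -3, -9]
R3 ← R3 − (5)·R2: [0, 0, 0]
R4 ← R4 + (8)·R2: [0, 0, 0]
R5 ← R5 + (3)·R2: [0, 0, 0]
Echelon form has 2 nonzero rows, so rank(P) = 2.
The rank gives the maximum number of linearly independent columns: 2.

2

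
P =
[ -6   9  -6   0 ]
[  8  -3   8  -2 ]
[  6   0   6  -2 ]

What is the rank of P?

Row reduce to echelon form.
R2 ← R2 + (4/3)·R1: [0, 9, 0, -2]
R3 ← R3 + R1: [0, 9, 0, -2]
R3 ← R3 − R2: [0, 0, 0, 0]
Echelon form has 2 nonzero rows, so rank(P) = 2.

2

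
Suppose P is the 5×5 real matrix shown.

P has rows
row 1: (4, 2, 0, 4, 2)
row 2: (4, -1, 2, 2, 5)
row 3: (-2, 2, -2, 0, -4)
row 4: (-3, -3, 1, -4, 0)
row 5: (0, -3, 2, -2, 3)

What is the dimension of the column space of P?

2

Row reduce to echelon form.
R2 ← R2 − R1: [0, -3, 2, -2, 3]
R3 ← R3 + (1/2)·R1: [0, 3, -2, 2, -3]
R4 ← R4 + (3/4)·R1: [0, -3/2, 1, -1, 3/2]
R3 ← R3 + R2: [0, 0, 0, 0, 0]
R4 ← R4 − (1/2)·R2: [0, 0, 0, 0, 0]
R5 ← R5 − R2: [0, 0, 0, 0, 0]
Echelon form has 2 nonzero rows, so rank(P) = 2.
The column space has dimension equal to the rank: 2.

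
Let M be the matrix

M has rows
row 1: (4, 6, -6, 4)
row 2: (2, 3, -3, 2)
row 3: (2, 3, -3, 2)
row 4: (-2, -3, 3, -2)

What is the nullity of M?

Row reduce to echelon form.
R2 ← R2 − (1/2)·R1: [0, 0, 0, 0]
R3 ← R3 − (1/2)·R1: [0, 0, 0, 0]
R4 ← R4 + (1/2)·R1: [0, 0, 0, 0]
1 nonzero row, so rank(M) = 1.
M has 4 columns; by rank–nullity, nullity = 4 − 1 = 3.

3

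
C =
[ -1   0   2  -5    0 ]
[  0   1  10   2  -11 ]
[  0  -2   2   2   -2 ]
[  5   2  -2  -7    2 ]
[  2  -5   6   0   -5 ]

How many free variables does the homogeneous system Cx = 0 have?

1

Row reduce to echelon form.
R4 ← R4 + (5)·R1: [0, 2, 8, -32, 2]
R5 ← R5 + (2)·R1: [0, -5, 10, -10, -5]
R3 ← R3 + (2)·R2: [0, 0, 22, 6, -24]
R4 ← R4 − (2)·R2: [0, 0, -12, -36, 24]
R5 ← R5 + (5)·R2: [0, 0, 60, 0, -60]
R4 ← R4 + (6/11)·R3: [0, 0, 0, -360/11, 120/11]
R5 ← R5 − (30/11)·R3: [0, 0, 0, -180/11, 60/11]
R5 ← R5 − (1/2)·R4: [0, 0, 0, 0, 0]
4 nonzero rows, so rank(C) = 4.
C has 5 columns; by rank–nullity, nullity = 5 − 4 = 1.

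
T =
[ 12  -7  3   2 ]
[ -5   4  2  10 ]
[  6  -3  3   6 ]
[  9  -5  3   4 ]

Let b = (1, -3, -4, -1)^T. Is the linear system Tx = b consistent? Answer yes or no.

no

Row reduce the augmented matrix [T | b].
R2 ← R2 + (5/12)·R1: [0, 13/12, 13/4, 65/6, -31/12]
R3 ← R3 − (1/2)·R1: [0, 1/2, 3/2, 5, -9/2]
R4 ← R4 − (3/4)·R1: [0, 1/4, 3/4, 5/2, -7/4]
R3 ← R3 − (6/13)·R2: [0, 0, 0, 0, -43/13]
R4 ← R4 − (3/13)·R2: [0, 0, 0, 0, -15/13]
R4 ← R4 − (15/43)·R3: [0, 0, 0, 0, 0]
The echelon form has 3 nonzero rows; the last pivot sits in the augmented column, so rank(T) = 2 but rank([T|b]) = 3.
Since the ranks differ, the system is inconsistent.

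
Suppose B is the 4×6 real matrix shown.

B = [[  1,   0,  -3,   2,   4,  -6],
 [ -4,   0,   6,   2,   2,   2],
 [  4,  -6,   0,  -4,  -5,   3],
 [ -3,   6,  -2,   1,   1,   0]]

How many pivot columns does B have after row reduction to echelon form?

Row reduce to echelon form.
R2 ← R2 + (4)·R1: [0, 0, -6, 10, 18, -22]
R3 ← R3 − (4)·R1: [0, -6, 12, -12, -21, 27]
R4 ← R4 + (3)·R1: [0, 6, -11, 7, 13, -18]
Swap R2 ↔ R3
R4 ← R4 + R2: [0, 0, 1, -5, -8, 9]
R4 ← R4 + (1/6)·R3: [0, 0, 0, -10/3, -5, 16/3]
Echelon form has 4 nonzero rows, so rank(B) = 4.
Each nonzero row contributes one pivot column: 4 pivot columns.

4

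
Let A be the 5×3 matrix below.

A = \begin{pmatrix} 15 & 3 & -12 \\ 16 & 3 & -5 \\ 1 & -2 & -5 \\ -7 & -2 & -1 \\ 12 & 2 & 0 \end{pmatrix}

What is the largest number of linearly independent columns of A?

3

Row reduce to echelon form.
R2 ← R2 − (16/15)·R1: [0, -1/5, 39/5]
R3 ← R3 − (1/15)·R1: [0, -11/5, -21/5]
R4 ← R4 + (7/15)·R1: [0, -3/5, -33/5]
R5 ← R5 − (4/5)·R1: [0, -2/5, 48/5]
R3 ← R3 − (11)·R2: [0, 0, -90]
R4 ← R4 − (3)·R2: [0, 0, -30]
R5 ← R5 − (2)·R2: [0, 0, -6]
R4 ← R4 − (1/3)·R3: [0, 0, 0]
R5 ← R5 − (1/15)·R3: [0, 0, 0]
Echelon form has 3 nonzero rows, so rank(A) = 3.
The rank gives the maximum number of linearly independent columns: 3.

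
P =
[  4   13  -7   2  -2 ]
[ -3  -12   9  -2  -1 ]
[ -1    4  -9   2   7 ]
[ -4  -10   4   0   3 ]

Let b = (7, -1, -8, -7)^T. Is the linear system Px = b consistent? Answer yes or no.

Row reduce the augmented matrix [P | b].
R2 ← R2 + (3/4)·R1: [0, -9/4, 15/4, -1/2, -5/2, 17/4]
R3 ← R3 + (1/4)·R1: [0, 29/4, -43/4, 5/2, 13/2, -25/4]
R4 ← R4 + R1: [0, 3, -3, 2, 1, 0]
R3 ← R3 + (29/9)·R2: [0, 0, 4/3, 8/9, -14/9, 67/9]
R4 ← R4 + (4/3)·R2: [0, 0, 2, 4/3, -7/3, 17/3]
R4 ← R4 − (3/2)·R3: [0, 0, 0, 0, 0, -11/2]
The echelon form has 4 nonzero rows; the last pivot sits in the augmented column, so rank(P) = 3 but rank([P|b]) = 4.
Since the ranks differ, the system is inconsistent.

no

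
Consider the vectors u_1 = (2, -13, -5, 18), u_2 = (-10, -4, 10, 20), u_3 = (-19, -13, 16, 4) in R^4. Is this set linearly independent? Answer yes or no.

yes

Form the matrix with these vectors as rows and row reduce.
R2 ← R2 + (5)·R1: [0, -69, -15, 110]
R3 ← R3 + (19/2)·R1: [0, -273/2, -63/2, 175]
R3 ← R3 − (91/46)·R2: [0, 0, -42/23, -980/23]
3 nonzero rows, so the 3 vectors span a space of dimension 3.
Since 3 = 3, the vectors are linearly independent.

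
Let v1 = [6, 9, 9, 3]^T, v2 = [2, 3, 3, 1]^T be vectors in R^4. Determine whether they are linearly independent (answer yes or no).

no

Form the matrix with these vectors as rows and row reduce.
R2 ← R2 − (1/3)·R1: [0, 0, 0, 0]
1 nonzero row, so the 2 vectors span a space of dimension 1.
Since 1 < 2, the vectors are linearly dependent.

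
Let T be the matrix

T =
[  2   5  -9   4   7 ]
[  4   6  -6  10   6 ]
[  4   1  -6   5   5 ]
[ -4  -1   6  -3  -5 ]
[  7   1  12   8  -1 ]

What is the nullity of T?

Row reduce to echelon form.
R2 ← R2 − (2)·R1: [0, -4, 12, 2, -8]
R3 ← R3 − (2)·R1: [0, -9, 12, -3, -9]
R4 ← R4 + (2)·R1: [0, 9, -12, 5, 9]
R5 ← R5 − (7/2)·R1: [0, -33/2, 87/2, -6, -51/2]
R3 ← R3 − (9/4)·R2: [0, 0, -15, -15/2, 9]
R4 ← R4 + (9/4)·R2: [0, 0, 15, 19/2, -9]
R5 ← R5 − (33/8)·R2: [0, 0, -6, -57/4, 15/2]
R4 ← R4 + R3: [0, 0, 0, 2, 0]
R5 ← R5 − (2/5)·R3: [0, 0, 0, -45/4, 39/10]
R5 ← R5 + (45/8)·R4: [0, 0, 0, 0, 39/10]
5 nonzero rows, so rank(T) = 5.
T has 5 columns; by rank–nullity, nullity = 5 − 5 = 0.

0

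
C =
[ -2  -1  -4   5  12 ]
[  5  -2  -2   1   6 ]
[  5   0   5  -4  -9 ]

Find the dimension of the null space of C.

Row reduce to echelon form.
R2 ← R2 + (5/2)·R1: [0, -9/2, -12, 27/2, 36]
R3 ← R3 + (5/2)·R1: [0, -5/2, -5, 17/2, 21]
R3 ← R3 − (5/9)·R2: [0, 0, 5/3, 1, 1]
3 nonzero rows, so rank(C) = 3.
C has 5 columns; by rank–nullity, nullity = 5 − 3 = 2.

2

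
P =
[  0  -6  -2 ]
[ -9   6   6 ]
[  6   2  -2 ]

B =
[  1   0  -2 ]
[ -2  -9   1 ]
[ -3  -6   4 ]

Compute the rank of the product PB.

First compute PB:
[[ 18,  66, -14],
 [-39, -90,  48],
 [  8,  -6, -18]]
Now row reduce the product.
R2 ← R2 + (13/6)·R1: [0, 53, 53/3]
R3 ← R3 − (4/9)·R1: [0, -106/3, -106/9]
R3 ← R3 + (2/3)·R2: [0, 0, 0]
2 nonzero rows, so rank(PB) = 2.

2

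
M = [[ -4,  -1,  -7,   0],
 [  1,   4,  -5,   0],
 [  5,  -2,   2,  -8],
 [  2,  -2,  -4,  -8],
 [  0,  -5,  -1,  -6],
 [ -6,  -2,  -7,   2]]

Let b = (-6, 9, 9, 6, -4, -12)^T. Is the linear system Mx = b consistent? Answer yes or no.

Row reduce the augmented matrix [M | b].
R2 ← R2 + (1/4)·R1: [0, 15/4, -27/4, 0, 15/2]
R3 ← R3 + (5/4)·R1: [0, -13/4, -27/4, -8, 3/2]
R4 ← R4 + (1/2)·R1: [0, -5/2, -15/2, -8, 3]
R6 ← R6 − (3/2)·R1: [0, -1/2, 7/2, 2, -3]
R3 ← R3 + (13/15)·R2: [0, 0, -63/5, -8, 8]
R4 ← R4 + (2/3)·R2: [0, 0, -12, -8, 8]
R5 ← R5 + (4/3)·R2: [0, 0, -10, -6, 6]
R6 ← R6 + (2/15)·R2: [0, 0, 13/5, 2, -2]
R4 ← R4 − (20/21)·R3: [0, 0, 0, -8/21, 8/21]
R5 ← R5 − (50/63)·R3: [0, 0, 0, 22/63, -22/63]
R6 ← R6 + (13/63)·R3: [0, 0, 0, 22/63, -22/63]
R5 ← R5 + (11/12)·R4: [0, 0, 0, 0, 0]
R6 ← R6 + (11/12)·R4: [0, 0, 0, 0, 0]
The echelon form has 4 nonzero rows, and every pivot lies in the first 4 columns, so rank(M) = rank([M|b]) = 4.
The system is consistent.

yes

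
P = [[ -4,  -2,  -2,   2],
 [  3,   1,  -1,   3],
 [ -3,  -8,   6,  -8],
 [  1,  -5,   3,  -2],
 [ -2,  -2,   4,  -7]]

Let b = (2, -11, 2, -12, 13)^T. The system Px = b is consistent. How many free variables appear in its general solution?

Row reduce the augmented matrix [P | b].
R2 ← R2 + (3/4)·R1: [0, -1/2, -5/2, 9/2, -19/2]
R3 ← R3 − (3/4)·R1: [0, -13/2, 15/2, -19/2, 1/2]
R4 ← R4 + (1/4)·R1: [0, -11/2, 5/2, -3/2, -23/2]
R5 ← R5 − (1/2)·R1: [0, -1, 5, -8, 12]
R3 ← R3 − (13)·R2: [0, 0, 40, -68, 124]
R4 ← R4 − (11)·R2: [0, 0, 30, -51, 93]
R5 ← R5 − (2)·R2: [0, 0, 10, -17, 31]
R4 ← R4 − (3/4)·R3: [0, 0, 0, 0, 0]
R5 ← R5 − (1/4)·R3: [0, 0, 0, 0, 0]
The echelon form has 3 nonzero rows, and every pivot lies in the first 4 columns, so rank(P) = rank([P|b]) = 3.
The system is consistent.
Free variables = (unknowns) − (rank) = 4 − 3 = 1.

1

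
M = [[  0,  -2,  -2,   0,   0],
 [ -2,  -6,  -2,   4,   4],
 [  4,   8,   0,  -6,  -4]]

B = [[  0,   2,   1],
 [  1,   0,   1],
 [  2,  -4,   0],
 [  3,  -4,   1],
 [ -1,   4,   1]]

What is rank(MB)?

2

First compute MB:
[[ -6,   8,  -2],
 [ -2,   4,   0],
 [ -6,  16,   2]]
Now row reduce the product.
R2 ← R2 − (1/3)·R1: [0, 4/3, 2/3]
R3 ← R3 − R1: [0, 8, 4]
R3 ← R3 − (6)·R2: [0, 0, 0]
2 nonzero rows, so rank(MB) = 2.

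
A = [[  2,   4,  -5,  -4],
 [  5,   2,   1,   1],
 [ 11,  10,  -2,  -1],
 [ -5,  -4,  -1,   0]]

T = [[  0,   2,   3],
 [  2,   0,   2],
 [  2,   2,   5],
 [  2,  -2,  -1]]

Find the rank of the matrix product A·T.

First compute AT:
[[-10,   2,  -7],
 [  8,  10,  23],
 [ 14,  20,  44],
 [-10, -12, -28]]
Now row reduce the product.
R2 ← R2 + (4/5)·R1: [0, 58/5, 87/5]
R3 ← R3 + (7/5)·R1: [0, 114/5, 171/5]
R4 ← R4 − R1: [0, -14, -21]
R3 ← R3 − (57/29)·R2: [0, 0, 0]
R4 ← R4 + (35/29)·R2: [0, 0, 0]
2 nonzero rows, so rank(AT) = 2.

2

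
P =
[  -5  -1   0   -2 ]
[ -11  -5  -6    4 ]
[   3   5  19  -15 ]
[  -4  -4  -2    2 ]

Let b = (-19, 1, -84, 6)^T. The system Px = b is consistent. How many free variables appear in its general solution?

0

Row reduce the augmented matrix [P | b].
R2 ← R2 − (11/5)·R1: [0, -14/5, -6, 42/5, 214/5]
R3 ← R3 + (3/5)·R1: [0, 22/5, 19, -81/5, -477/5]
R4 ← R4 − (4/5)·R1: [0, -16/5, -2, 18/5, 106/5]
R3 ← R3 + (11/7)·R2: [0, 0, 67/7, -3, -197/7]
R4 ← R4 − (8/7)·R2: [0, 0, 34/7, -6, -194/7]
R4 ← R4 − (34/67)·R3: [0, 0, 0, -300/67, -900/67]
The echelon form has 4 nonzero rows, and every pivot lies in the first 4 columns, so rank(P) = rank([P|b]) = 4.
The system is consistent.
Free variables = (unknowns) − (rank) = 4 − 4 = 0.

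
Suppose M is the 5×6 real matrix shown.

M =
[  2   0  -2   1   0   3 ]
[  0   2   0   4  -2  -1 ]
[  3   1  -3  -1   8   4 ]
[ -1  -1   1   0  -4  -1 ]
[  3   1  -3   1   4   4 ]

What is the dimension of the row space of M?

Row reduce to echelon form.
R3 ← R3 − (3/2)·R1: [0, 1, 0, -5/2, 8, -1/2]
R4 ← R4 + (1/2)·R1: [0, -1, 0, 1/2, -4, 1/2]
R5 ← R5 − (3/2)·R1: [0, 1, 0, -1/2, 4, -1/2]
R3 ← R3 − (1/2)·R2: [0, 0, 0, -9/2, 9, 0]
R4 ← R4 + (1/2)·R2: [0, 0, 0, 5/2, -5, 0]
R5 ← R5 − (1/2)·R2: [0, 0, 0, -5/2, 5, 0]
R4 ← R4 + (5/9)·R3: [0, 0, 0, 0, 0, 0]
R5 ← R5 − (5/9)·R3: [0, 0, 0, 0, 0, 0]
Echelon form has 3 nonzero rows, so rank(M) = 3.
The row space has dimension equal to the rank: 3.

3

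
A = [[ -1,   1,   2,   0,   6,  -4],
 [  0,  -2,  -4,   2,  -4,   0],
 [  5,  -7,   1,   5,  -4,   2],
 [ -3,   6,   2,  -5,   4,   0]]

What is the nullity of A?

3

Row reduce to echelon form.
R3 ← R3 + (5)·R1: [0, -2, 11, 5, 26, -18]
R4 ← R4 − (3)·R1: [0, 3, -4, -5, -14, 12]
R3 ← R3 − R2: [0, 0, 15, 3, 30, -18]
R4 ← R4 + (3/2)·R2: [0, 0, -10, -2, -20, 12]
R4 ← R4 + (2/3)·R3: [0, 0, 0, 0, 0, 0]
3 nonzero rows, so rank(A) = 3.
A has 6 columns; by rank–nullity, nullity = 6 − 3 = 3.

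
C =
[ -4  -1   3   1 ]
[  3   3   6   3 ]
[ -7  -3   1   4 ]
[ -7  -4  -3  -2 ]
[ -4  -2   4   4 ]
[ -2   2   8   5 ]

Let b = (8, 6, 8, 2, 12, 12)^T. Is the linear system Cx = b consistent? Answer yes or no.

Row reduce the augmented matrix [C | b].
R2 ← R2 + (3/4)·R1: [0, 9/4, 33/4, 15/4, 12]
R3 ← R3 − (7/4)·R1: [0, -5/4, -17/4, 9/4, -6]
R4 ← R4 − (7/4)·R1: [0, -9/4, -33/4, -15/4, -12]
R5 ← R5 − R1: [0, -1, 1, 3, 4]
R6 ← R6 − (1/2)·R1: [0, 5/2, 13/2, 9/2, 8]
R3 ← R3 + (5/9)·R2: [0, 0, 1/3, 13/3, 2/3]
R4 ← R4 + R2: [0, 0, 0, 0, 0]
R5 ← R5 + (4/9)·R2: [0, 0, 14/3, 14/3, 28/3]
R6 ← R6 − (10/9)·R2: [0, 0, -8/3, 1/3, -16/3]
R5 ← R5 − (14)·R3: [0, 0, 0, -56, 0]
R6 ← R6 + (8)·R3: [0, 0, 0, 35, 0]
Swap R4 ↔ R5
R6 ← R6 + (5/8)·R4: [0, 0, 0, 0, 0]
The echelon form has 4 nonzero rows, and every pivot lies in the first 4 columns, so rank(C) = rank([C|b]) = 4.
The system is consistent.

yes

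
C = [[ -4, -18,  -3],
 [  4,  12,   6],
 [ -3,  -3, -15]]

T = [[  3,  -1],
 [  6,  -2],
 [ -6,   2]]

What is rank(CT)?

First compute CT:
[[-102,  34],
 [ 48, -16],
 [ 63, -21]]
Now row reduce the product.
R2 ← R2 + (8/17)·R1: [0, 0]
R3 ← R3 + (21/34)·R1: [0, 0]
1 nonzero row, so rank(CT) = 1.

1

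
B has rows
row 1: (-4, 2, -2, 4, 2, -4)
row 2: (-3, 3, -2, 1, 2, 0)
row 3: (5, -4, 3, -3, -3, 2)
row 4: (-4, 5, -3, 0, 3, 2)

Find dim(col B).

Row reduce to echelon form.
R2 ← R2 − (3/4)·R1: [0, 3/2, -1/2, -2, 1/2, 3]
R3 ← R3 + (5/4)·R1: [0, -3/2, 1/2, 2, -1/2, -3]
R4 ← R4 − R1: [0, 3, -1, -4, 1, 6]
R3 ← R3 + R2: [0, 0, 0, 0, 0, 0]
R4 ← R4 − (2)·R2: [0, 0, 0, 0, 0, 0]
Echelon form has 2 nonzero rows, so rank(B) = 2.
The column space has dimension equal to the rank: 2.

2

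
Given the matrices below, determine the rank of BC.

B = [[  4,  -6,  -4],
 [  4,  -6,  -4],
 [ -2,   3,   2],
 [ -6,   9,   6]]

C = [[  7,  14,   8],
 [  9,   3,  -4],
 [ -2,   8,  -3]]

First compute BC:
[[-18,   6,  68],
 [-18,   6,  68],
 [  9,  -3, -34],
 [ 27,  -9, -102]]
Now row reduce the product.
R2 ← R2 − R1: [0, 0, 0]
R3 ← R3 + (1/2)·R1: [0, 0, 0]
R4 ← R4 + (3/2)·R1: [0, 0, 0]
1 nonzero row, so rank(BC) = 1.

1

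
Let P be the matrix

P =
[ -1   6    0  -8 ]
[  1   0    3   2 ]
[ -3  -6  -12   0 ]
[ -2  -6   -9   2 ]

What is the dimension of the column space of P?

2

Row reduce to echelon form.
R2 ← R2 + R1: [0, 6, 3, -6]
R3 ← R3 − (3)·R1: [0, -24, -12, 24]
R4 ← R4 − (2)·R1: [0, -18, -9, 18]
R3 ← R3 + (4)·R2: [0, 0, 0, 0]
R4 ← R4 + (3)·R2: [0, 0, 0, 0]
Echelon form has 2 nonzero rows, so rank(P) = 2.
The column space has dimension equal to the rank: 2.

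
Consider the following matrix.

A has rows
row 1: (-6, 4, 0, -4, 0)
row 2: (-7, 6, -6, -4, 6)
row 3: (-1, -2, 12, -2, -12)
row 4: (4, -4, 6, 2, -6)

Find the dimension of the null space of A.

Row reduce to echelon form.
R2 ← R2 − (7/6)·R1: [0, 4/3, -6, 2/3, 6]
R3 ← R3 − (1/6)·R1: [0, -8/3, 12, -4/3, -12]
R4 ← R4 + (2/3)·R1: [0, -4/3, 6, -2/3, -6]
R3 ← R3 + (2)·R2: [0, 0, 0, 0, 0]
R4 ← R4 + R2: [0, 0, 0, 0, 0]
2 nonzero rows, so rank(A) = 2.
A has 5 columns; by rank–nullity, nullity = 5 − 2 = 3.

3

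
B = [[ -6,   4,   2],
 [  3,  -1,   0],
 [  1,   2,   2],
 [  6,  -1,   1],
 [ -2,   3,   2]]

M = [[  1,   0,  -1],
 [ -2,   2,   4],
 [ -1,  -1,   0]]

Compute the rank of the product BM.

2

First compute BM:
[[-16,   6,  22],
 [  5,  -2,  -7],
 [ -5,   2,   7],
 [  7,  -3, -10],
 [-10,   4,  14]]
Now row reduce the product.
R2 ← R2 + (5/16)·R1: [0, -1/8, -1/8]
R3 ← R3 − (5/16)·R1: [0, 1/8, 1/8]
R4 ← R4 + (7/16)·R1: [0, -3/8, -3/8]
R5 ← R5 − (5/8)·R1: [0, 1/4, 1/4]
R3 ← R3 + R2: [0, 0, 0]
R4 ← R4 − (3)·R2: [0, 0, 0]
R5 ← R5 + (2)·R2: [0, 0, 0]
2 nonzero rows, so rank(BM) = 2.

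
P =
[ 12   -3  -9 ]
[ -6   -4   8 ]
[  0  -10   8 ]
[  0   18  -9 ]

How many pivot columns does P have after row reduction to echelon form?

Row reduce to echelon form.
R2 ← R2 + (1/2)·R1: [0, -11/2, 7/2]
R3 ← R3 − (20/11)·R2: [0, 0, 18/11]
R4 ← R4 + (36/11)·R2: [0, 0, 27/11]
R4 ← R4 − (3/2)·R3: [0, 0, 0]
Echelon form has 3 nonzero rows, so rank(P) = 3.
Each nonzero row contributes one pivot column: 3 pivot columns.

3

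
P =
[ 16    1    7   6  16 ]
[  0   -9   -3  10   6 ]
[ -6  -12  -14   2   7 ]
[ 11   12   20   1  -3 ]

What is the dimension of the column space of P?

4

Row reduce to echelon form.
R3 ← R3 + (3/8)·R1: [0, -93/8, -91/8, 17/4, 13]
R4 ← R4 − (11/16)·R1: [0, 181/16, 243/16, -25/8, -14]
R3 ← R3 − (31/24)·R2: [0, 0, -15/2, -26/3, 21/4]
R4 ← R4 + (181/144)·R2: [0, 0, 137/12, 85/9, -155/24]
R4 ← R4 + (137/90)·R3: [0, 0, 0, -506/135, 23/15]
Echelon form has 4 nonzero rows, so rank(P) = 4.
The column space has dimension equal to the rank: 4.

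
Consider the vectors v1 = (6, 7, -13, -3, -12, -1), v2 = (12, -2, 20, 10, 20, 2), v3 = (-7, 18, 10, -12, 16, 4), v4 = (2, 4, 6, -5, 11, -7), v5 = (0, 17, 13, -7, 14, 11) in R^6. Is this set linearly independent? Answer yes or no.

Form the matrix with these vectors as rows and row reduce.
R2 ← R2 − (2)·R1: [0, -16, 46, 16, 44, 4]
R3 ← R3 + (7/6)·R1: [0, 157/6, -31/6, -31/2, 2, 17/6]
R4 ← R4 − (1/3)·R1: [0, 5/3, 31/3, -4, 15, -20/3]
R3 ← R3 + (157/96)·R2: [0, 0, 1121/16, 32/3, 1775/24, 75/8]
R4 ← R4 + (5/48)·R2: [0, 0, 121/8, -7/3, 235/12, -25/4]
R5 ← R5 + (17/16)·R2: [0, 0, 495/8, 10, 243/4, 61/4]
R4 ← R4 − (242/1121)·R3: [0, 0, 0, -5197/1121, 4055/1121, -9275/1121]
R5 ← R5 − (990/1121)·R3: [0, 0, 0, 650/1121, -5118/1121, 7814/1121]
R5 ← R5 + (650/5197)·R4: [0, 0, 0, 0, -21376/5197, 30848/5197]
5 nonzero rows, so the 5 vectors span a space of dimension 5.
Since 5 = 5, the vectors are linearly independent.

yes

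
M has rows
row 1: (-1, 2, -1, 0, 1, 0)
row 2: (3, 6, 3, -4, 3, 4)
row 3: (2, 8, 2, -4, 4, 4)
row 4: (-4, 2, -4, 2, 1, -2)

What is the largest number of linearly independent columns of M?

2

Row reduce to echelon form.
R2 ← R2 + (3)·R1: [0, 12, 0, -4, 6, 4]
R3 ← R3 + (2)·R1: [0, 12, 0, -4, 6, 4]
R4 ← R4 − (4)·R1: [0, -6, 0, 2, -3, -2]
R3 ← R3 − R2: [0, 0, 0, 0, 0, 0]
R4 ← R4 + (1/2)·R2: [0, 0, 0, 0, 0, 0]
Echelon form has 2 nonzero rows, so rank(M) = 2.
The rank gives the maximum number of linearly independent columns: 2.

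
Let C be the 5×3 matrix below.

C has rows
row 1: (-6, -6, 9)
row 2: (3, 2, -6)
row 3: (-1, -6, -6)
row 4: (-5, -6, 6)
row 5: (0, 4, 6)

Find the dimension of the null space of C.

Row reduce to echelon form.
R2 ← R2 + (1/2)·R1: [0, -1, -3/2]
R3 ← R3 − (1/6)·R1: [0, -5, -15/2]
R4 ← R4 − (5/6)·R1: [0, -1, -3/2]
R3 ← R3 − (5)·R2: [0, 0, 0]
R4 ← R4 − R2: [0, 0, 0]
R5 ← R5 + (4)·R2: [0, 0, 0]
2 nonzero rows, so rank(C) = 2.
C has 3 columns; by rank–nullity, nullity = 3 − 2 = 1.

1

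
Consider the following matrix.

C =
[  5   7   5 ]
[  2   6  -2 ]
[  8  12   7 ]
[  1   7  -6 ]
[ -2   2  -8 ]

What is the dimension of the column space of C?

Row reduce to echelon form.
R2 ← R2 − (2/5)·R1: [0, 16/5, -4]
R3 ← R3 − (8/5)·R1: [0, 4/5, -1]
R4 ← R4 − (1/5)·R1: [0, 28/5, -7]
R5 ← R5 + (2/5)·R1: [0, 24/5, -6]
R3 ← R3 − (1/4)·R2: [0, 0, 0]
R4 ← R4 − (7/4)·R2: [0, 0, 0]
R5 ← R5 − (3/2)·R2: [0, 0, 0]
Echelon form has 2 nonzero rows, so rank(C) = 2.
The column space has dimension equal to the rank: 2.

2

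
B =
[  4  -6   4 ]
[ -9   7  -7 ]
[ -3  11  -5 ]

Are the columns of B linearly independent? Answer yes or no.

Row reduce B to echelon form.
R2 ← R2 + (9/4)·R1: [0, -13/2, 2]
R3 ← R3 + (3/4)·R1: [0, 13/2, -2]
R3 ← R3 + R2: [0, 0, 0]
2 pivots among 3 columns.
Only 2 < 3 pivot columns, so the columns are linearly dependent.

no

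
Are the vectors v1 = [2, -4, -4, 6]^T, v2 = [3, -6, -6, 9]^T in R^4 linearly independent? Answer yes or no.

Form the matrix with these vectors as rows and row reduce.
R2 ← R2 − (3/2)·R1: [0, 0, 0, 0]
1 nonzero row, so the 2 vectors span a space of dimension 1.
Since 1 < 2, the vectors are linearly dependent.

no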